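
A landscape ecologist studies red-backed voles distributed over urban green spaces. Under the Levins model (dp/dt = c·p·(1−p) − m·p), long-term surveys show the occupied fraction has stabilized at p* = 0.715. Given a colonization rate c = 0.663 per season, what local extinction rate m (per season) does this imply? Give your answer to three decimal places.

At equilibrium c(1−p*) = m.
m = 0.663 × (1 − 0.715) = 0.663 × 0.2850 = 0.1890.

0.189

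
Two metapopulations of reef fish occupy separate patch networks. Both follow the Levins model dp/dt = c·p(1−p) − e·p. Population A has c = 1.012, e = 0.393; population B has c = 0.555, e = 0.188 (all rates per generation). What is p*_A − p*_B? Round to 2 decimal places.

A: p*_A = 1 − 0.393/1.012 = 0.6117.
B: p*_B = 1 − 0.188/0.555 = 0.6613.
p*_A − p*_B = 0.6117 − 0.6613 = -0.0496.

-0.05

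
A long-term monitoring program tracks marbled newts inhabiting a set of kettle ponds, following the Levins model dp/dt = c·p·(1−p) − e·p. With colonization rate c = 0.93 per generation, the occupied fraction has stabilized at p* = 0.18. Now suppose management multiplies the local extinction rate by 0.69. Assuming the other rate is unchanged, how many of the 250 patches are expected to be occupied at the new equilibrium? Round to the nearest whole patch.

Balance c(1−p*) = e gives e = 0.93×(1 − 0.18000) = 0.76260.
New p* = 1 − e/c = 1 − 0.52619/0.93000 = 0.43420.
Expected occupied = 250 × 0.43420 = 108.55 ≈ 109.

109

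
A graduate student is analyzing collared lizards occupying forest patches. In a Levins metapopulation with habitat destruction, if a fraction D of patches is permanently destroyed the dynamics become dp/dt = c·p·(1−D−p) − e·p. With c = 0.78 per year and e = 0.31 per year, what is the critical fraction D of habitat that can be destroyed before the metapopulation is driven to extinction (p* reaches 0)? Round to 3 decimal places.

The nontrivial equilibrium is p* = (1−D) − e/c; extinction occurs when this hits zero.
So D_crit = 1 − e/c = 1 − 0.31/0.78 = 1 − 0.3974 = 0.6026.
This equals the undisturbed p*, a classic result of Lande's extension.

0.603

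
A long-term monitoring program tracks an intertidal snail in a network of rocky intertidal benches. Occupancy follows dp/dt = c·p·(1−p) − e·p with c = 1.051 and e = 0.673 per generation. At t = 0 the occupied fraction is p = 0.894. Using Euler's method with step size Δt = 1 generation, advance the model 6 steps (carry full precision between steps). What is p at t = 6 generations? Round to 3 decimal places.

Update rule: p ← p + [c·p·(1−p) − e·p]·Δt with Δt = 1.
  1  |  dp/dt·Δt = -0.502065  |  p_1 = 0.391935
  2  |  dp/dt·Δt = -0.013296  |  p_2 = 0.378639
  3  |  dp/dt·Δt = -0.007554  |  p_3 = 0.371085
  4  |  dp/dt·Δt = -0.004457  |  p_4 = 0.366628
  5  |  dp/dt·Δt = -0.002686  |  p_5 = 0.363942
  6  |  dp/dt·Δt = -0.001639  |  p_6 = 0.362303

0.362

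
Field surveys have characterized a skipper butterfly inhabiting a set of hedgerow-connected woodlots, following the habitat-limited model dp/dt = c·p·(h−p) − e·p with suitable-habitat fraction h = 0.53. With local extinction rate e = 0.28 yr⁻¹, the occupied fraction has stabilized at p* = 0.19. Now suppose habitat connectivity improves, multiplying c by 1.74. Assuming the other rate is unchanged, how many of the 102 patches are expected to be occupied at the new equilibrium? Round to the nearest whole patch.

Balance c(h−p*) = e gives c = e/(0.53 − 0.19000) = 0.28/0.34000 = 0.82353.
New p* = 0.53 − e/c = 0.53 − 0.28000/1.43294 = 0.33460.
Expected occupied = 102 × 0.33460 = 34.13 ≈ 34.

34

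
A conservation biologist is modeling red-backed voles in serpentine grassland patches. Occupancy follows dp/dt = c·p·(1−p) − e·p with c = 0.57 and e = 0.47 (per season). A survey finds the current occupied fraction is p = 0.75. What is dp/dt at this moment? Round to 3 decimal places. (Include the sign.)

-0.246

Colonization term: c·p·(1−p) = 0.57×0.75×0.2500 = 0.10687.
Extinction term: e·p = 0.35250.
dp/dt = 0.10687 − 0.35250 = -0.24562.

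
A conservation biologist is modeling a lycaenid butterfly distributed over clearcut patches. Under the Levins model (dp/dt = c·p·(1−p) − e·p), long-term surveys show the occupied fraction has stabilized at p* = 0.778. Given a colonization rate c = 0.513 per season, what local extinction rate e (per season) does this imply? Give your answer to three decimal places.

0.114

At equilibrium c(1−p*) = e.
e = 0.513 × (1 − 0.778) = 0.513 × 0.2220 = 0.1139.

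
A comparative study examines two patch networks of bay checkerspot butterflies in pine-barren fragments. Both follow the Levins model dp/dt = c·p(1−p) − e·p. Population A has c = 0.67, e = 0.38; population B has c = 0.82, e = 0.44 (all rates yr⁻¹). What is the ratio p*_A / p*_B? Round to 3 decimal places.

0.934

A: p*_A = 1 − 0.38/0.67 = 0.4328.
B: p*_B = 1 − 0.44/0.82 = 0.4634.
p*_A / p*_B = 0.4328/0.4634 = 0.9340.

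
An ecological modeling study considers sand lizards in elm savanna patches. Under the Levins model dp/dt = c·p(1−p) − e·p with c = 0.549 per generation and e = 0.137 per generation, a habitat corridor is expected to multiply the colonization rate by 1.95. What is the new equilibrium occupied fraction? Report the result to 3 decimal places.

0.872

Before: p* = 1 − 0.137/0.549 = 0.7505.
After the change, c = 1.07055, e = 0.137, so p* = 1 − 0.137/1.07055 = 0.8720.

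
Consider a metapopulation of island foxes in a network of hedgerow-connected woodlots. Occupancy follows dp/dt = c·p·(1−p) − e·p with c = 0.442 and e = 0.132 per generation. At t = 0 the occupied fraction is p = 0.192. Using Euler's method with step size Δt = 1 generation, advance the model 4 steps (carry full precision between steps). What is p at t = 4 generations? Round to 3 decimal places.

Update rule: p ← p + [c·p·(1−p) − e·p]·Δt with Δt = 1.
t = 1: p = 0.19200 + (+0.04323) = 0.23523
t = 2: p = 0.23523 + (+0.04846) = 0.28369
t = 3: p = 0.28369 + (+0.05237) = 0.33606
t = 4: p = 0.33606 + (+0.05426) = 0.39032

0.390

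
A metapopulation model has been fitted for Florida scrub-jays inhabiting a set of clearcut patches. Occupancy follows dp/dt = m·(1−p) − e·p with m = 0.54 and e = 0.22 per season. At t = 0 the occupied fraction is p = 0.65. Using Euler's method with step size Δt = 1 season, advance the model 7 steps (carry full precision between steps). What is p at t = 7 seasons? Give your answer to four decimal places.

0.7105

Update rule: p ← p + [m·(1−p) − e·p]·Δt with Δt = 1.
p: 0.65000 → 0.69600  (Δp = +0.04600)
p: 0.69600 → 0.70704  (Δp = +0.01104)
p: 0.70704 → 0.70969  (Δp = +0.00265)
p: 0.70969 → 0.71033  (Δp = +0.00064)
p: 0.71033 → 0.71048  (Δp = +0.00015)
p: 0.71048 → 0.71051  (Δp = +0.00004)
p: 0.71051 → 0.71052  (Δp = +0.00001)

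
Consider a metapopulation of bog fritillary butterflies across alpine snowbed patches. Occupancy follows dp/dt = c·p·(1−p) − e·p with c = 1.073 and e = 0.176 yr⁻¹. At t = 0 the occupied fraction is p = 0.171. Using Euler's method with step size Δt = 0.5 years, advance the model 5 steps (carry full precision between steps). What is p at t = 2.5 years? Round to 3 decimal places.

0.579

Update rule: p ← p + [c·p·(1−p) − e·p]·Δt with Δt = 0.5.
step 1: Δp = +0.06101, p = 0.23201
step 2: Δp = +0.07518, p = 0.30718
step 3: Δp = +0.08715, p = 0.39433
step 4: Δp = +0.09343, p = 0.48776
step 5: Δp = +0.09112, p = 0.57888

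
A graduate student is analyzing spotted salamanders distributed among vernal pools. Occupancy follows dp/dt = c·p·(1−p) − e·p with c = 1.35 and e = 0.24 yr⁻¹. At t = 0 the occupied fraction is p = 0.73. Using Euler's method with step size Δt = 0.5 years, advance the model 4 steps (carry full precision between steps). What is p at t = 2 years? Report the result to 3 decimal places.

Update rule: p ← p + [c·p·(1−p) − e·p]·Δt with Δt = 0.5.
t = 0.5: p = 0.73000 + (+0.04544) = 0.77544
t = 1: p = 0.77544 + (+0.02449) = 0.79993
t = 1.5: p = 0.79993 + (+0.01204) = 0.81197
t = 2: p = 0.81197 + (+0.00562) = 0.81759

0.818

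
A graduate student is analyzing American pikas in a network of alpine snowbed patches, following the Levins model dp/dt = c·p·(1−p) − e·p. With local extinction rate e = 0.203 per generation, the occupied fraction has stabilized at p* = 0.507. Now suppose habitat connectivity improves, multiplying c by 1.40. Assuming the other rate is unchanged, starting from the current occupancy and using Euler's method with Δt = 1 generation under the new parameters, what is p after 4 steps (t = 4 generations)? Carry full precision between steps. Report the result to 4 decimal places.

Balance c(1−p*) = e gives c = e/(1 − 0.50700) = 0.203/0.49300 = 0.41176.
Starting from p₀ = 0.50700; update p ← p + (dp/dt)·Δt with the new parameters.
t = 1: p = 0.50700 + (+0.04117) = 0.54817
t = 2: p = 0.54817 + (+0.03150) = 0.57967
t = 3: p = 0.57967 + (+0.02279) = 0.60246
t = 4: p = 0.60246 + (+0.01577) = 0.61822

0.6182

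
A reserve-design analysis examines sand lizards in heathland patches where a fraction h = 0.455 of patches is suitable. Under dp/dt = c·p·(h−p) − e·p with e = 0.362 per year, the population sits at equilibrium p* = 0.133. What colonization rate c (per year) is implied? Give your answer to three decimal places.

1.124

At equilibrium c(h−p*) = e, so c = e/(h−p*).
c = 0.362/(0.455 − 0.133) = 0.362/0.3220 = 1.1242.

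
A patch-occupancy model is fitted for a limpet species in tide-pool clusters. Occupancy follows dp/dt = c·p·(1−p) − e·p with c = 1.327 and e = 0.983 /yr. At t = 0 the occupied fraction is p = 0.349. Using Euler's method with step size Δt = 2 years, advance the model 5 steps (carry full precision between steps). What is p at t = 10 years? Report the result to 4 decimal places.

Update rule: p ← p + [c·p·(1−p) − e·p]·Δt with Δt = 2.
step 1: Δp = -0.08315, p = 0.26585
step 2: Δp = -0.00467, p = 0.26118
step 3: Δp = -0.00135, p = 0.25983
step 4: Δp = -0.00041, p = 0.25942
step 5: Δp = -0.00013, p = 0.25929

0.2593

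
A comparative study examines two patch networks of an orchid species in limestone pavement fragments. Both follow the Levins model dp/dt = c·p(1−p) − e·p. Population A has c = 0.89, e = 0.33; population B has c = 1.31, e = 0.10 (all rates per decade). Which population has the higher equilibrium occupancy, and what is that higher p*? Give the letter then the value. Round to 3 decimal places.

A: p*_A = 1 − 0.33/0.89 = 0.6292.
B: p*_B = 1 − 0.10/1.31 = 0.9237.
B is higher at 0.9237.

B, 0.924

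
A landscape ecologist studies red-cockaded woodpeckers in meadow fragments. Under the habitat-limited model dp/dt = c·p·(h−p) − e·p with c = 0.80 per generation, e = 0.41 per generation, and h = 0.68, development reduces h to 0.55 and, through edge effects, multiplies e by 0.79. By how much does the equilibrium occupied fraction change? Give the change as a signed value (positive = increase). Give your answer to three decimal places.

Before: p* = h − e/c = 0.68 − 0.41/0.80 = 0.68 − 0.5125 = 0.1675.
After: c = 0.8, e = 0.3239, h = 0.55; p* = 0.55 − 0.3239/0.8 = 0.1451.
Δp* = 0.1451 − 0.1675 = -0.0224.

-0.022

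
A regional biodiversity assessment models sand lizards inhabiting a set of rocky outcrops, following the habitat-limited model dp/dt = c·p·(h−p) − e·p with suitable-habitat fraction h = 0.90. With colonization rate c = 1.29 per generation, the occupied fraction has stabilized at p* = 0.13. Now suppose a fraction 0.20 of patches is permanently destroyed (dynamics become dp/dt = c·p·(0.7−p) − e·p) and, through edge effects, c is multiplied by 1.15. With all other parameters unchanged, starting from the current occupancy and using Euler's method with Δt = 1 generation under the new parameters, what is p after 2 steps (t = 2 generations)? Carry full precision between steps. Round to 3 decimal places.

0.098

Balance c(h−p*) = e gives e = 1.29×(0.9 − 0.13000) = 0.99330.
Starting from p₀ = 0.13000; update p ← p + (dp/dt)·Δt with the new parameters.
step 1: Δp = -0.01920, p = 0.11080
step 2: Δp = -0.01321, p = 0.09759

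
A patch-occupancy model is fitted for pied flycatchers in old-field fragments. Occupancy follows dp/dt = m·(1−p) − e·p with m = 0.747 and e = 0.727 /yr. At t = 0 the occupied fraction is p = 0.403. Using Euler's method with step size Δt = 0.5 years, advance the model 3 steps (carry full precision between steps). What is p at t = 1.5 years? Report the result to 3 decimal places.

0.505

Update rule: p ← p + [m·(1−p) − e·p]·Δt with Δt = 0.5.
p: 0.40300 → 0.47949  (Δp = +0.07649)
p: 0.47949 → 0.49961  (Δp = +0.02012)
p: 0.49961 → 0.50490  (Δp = +0.00529)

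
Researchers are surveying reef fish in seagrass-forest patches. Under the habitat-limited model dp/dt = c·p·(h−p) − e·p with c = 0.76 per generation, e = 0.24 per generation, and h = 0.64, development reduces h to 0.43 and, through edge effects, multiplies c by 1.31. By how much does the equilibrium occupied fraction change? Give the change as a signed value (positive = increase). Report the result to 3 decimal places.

Before: p* = h − e/c = 0.64 − 0.24/0.76 = 0.64 − 0.3158 = 0.3242.
After: c = 0.9956, e = 0.24, h = 0.43; p* = 0.43 − 0.24/0.9956 = 0.1889.
Δp* = 0.1889 − 0.3242 = -0.1353.

-0.135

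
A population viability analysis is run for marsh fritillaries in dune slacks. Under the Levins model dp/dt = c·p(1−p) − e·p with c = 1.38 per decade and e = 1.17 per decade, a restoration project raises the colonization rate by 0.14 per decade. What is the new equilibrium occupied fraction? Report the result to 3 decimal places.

0.230

Before: p* = 1 − 1.17/1.38 = 0.1522.
After the change, c = 1.52, e = 1.17, so p* = 1 − 1.17/1.52 = 0.2303.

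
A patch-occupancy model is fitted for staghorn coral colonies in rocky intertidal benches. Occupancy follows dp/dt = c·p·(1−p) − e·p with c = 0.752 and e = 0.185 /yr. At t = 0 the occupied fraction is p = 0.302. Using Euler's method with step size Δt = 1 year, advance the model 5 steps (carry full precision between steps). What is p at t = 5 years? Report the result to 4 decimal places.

Update rule: p ← p + [c·p·(1−p) − e·p]·Δt with Δt = 1.
  1  |  dp/dt·Δt = +0.102649  |  p_1 = 0.404649
  2  |  dp/dt·Δt = +0.106303  |  p_2 = 0.510952
  3  |  dp/dt·Δt = +0.093384  |  p_3 = 0.604335
  4  |  dp/dt·Δt = +0.068012  |  p_4 = 0.672347
  5  |  dp/dt·Δt = +0.041279  |  p_5 = 0.713626

0.7136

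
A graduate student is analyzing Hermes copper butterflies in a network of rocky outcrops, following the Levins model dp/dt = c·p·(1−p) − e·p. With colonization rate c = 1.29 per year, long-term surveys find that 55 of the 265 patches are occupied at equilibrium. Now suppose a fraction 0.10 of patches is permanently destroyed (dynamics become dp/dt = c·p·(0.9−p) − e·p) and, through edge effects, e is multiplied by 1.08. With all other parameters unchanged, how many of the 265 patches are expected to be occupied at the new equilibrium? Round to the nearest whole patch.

12

Observed p* = 55/265 = 0.20755.
Balance c(1−p*) = e gives e = 1.29×(1 − 0.20755) = 1.02226.
New p* = 0.9 − e/c = 0.9 − 1.10404/1.29000 = 0.04416.
Expected occupied = 265 × 0.04416 = 11.70 ≈ 12.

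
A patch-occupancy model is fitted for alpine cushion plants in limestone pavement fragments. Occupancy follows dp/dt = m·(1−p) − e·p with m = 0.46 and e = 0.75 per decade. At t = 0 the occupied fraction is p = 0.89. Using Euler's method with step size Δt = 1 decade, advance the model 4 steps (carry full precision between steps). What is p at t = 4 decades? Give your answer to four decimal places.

Update rule: p ← p + [m·(1−p) − e·p]·Δt with Δt = 1.
p: 0.89000 → 0.27310  (Δp = -0.61690)
p: 0.27310 → 0.40265  (Δp = +0.12955)
p: 0.40265 → 0.37544  (Δp = -0.02721)
p: 0.37544 → 0.38116  (Δp = +0.00571)

0.3812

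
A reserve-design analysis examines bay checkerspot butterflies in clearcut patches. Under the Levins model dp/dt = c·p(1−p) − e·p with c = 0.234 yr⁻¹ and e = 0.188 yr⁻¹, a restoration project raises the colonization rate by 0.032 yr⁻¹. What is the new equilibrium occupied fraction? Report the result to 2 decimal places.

Before: p* = 1 − 0.188/0.234 = 0.1966.
After the change, c = 0.266, e = 0.188, so p* = 1 − 0.188/0.266 = 0.2932.

0.29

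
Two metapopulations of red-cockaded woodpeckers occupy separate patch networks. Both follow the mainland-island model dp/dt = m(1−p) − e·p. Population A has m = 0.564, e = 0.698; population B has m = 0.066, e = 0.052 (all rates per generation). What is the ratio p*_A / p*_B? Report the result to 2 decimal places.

0.80

A: p*_A = m/(m+e) = 0.564/1.2620 = 0.4469.
B: p*_B = 0.066/0.1180 = 0.5593.
p*_A / p*_B = 0.4469/0.5593 = 0.7990.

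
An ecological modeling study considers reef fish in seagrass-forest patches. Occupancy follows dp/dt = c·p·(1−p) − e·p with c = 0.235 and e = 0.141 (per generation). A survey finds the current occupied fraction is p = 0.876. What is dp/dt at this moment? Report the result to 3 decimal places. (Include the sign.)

-0.098

Colonization term: c·p·(1−p) = 0.235×0.876×0.1240 = 0.02553.
Extinction term: e·p = 0.12352.
dp/dt = 0.02553 − 0.12352 = -0.09799.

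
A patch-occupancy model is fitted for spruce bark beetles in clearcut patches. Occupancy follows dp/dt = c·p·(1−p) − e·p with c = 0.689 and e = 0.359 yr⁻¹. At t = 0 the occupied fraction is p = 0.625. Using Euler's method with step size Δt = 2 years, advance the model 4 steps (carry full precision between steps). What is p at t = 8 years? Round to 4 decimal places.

0.4797

Update rule: p ← p + [c·p·(1−p) − e·p]·Δt with Δt = 2.
p: 0.62500 → 0.49922  (Δp = -0.12578)
p: 0.49922 → 0.48528  (Δp = -0.01394)
p: 0.48528 → 0.48105  (Δp = -0.00423)
p: 0.48105 → 0.47966  (Δp = -0.00139)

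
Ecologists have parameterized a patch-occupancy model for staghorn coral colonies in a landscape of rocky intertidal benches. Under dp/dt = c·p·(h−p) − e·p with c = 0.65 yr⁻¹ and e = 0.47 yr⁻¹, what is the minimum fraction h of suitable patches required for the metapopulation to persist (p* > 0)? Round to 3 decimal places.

p* = h − e/c is positive only when h > e/c.
h_min = e/c = 0.47/0.65 = 0.7231.

0.723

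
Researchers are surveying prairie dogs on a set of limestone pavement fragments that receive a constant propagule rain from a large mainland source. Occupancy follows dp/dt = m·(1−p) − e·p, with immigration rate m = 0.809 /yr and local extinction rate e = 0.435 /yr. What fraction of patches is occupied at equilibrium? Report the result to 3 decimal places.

0.650

Setting dp/dt = 0: m − m·p* = e·p*, so m = (m+e)·p*.
p* = m/(m+e) = 0.809/(0.809+0.435) = 0.809/1.2440 = 0.6503.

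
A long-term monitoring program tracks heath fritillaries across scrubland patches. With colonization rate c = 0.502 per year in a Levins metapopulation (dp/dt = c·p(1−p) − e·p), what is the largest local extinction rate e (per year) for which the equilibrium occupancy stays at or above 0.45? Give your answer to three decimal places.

0.276

1 − e/c ≥ 0.45 ⇒ e ≤ c(1 − 0.45) = 0.502 × 0.5500.
e_max = 0.2761.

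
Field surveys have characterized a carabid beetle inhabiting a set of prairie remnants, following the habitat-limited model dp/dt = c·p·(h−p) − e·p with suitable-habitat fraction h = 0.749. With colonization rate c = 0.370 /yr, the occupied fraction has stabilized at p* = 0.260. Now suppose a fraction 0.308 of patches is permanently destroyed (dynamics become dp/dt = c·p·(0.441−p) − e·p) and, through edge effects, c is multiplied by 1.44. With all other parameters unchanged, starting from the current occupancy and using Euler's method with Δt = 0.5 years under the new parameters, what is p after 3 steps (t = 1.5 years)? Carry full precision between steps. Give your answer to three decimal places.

0.230

Balance c(h−p*) = e gives e = 0.370×(0.749 − 0.26000) = 0.18093.
Starting from p₀ = 0.26000; update p ← p + (dp/dt)·Δt with the new parameters.
step 1: Δp = -0.01098, p = 0.24902
step 2: Δp = -0.00979, p = 0.23922
step 3: Δp = -0.00878, p = 0.23044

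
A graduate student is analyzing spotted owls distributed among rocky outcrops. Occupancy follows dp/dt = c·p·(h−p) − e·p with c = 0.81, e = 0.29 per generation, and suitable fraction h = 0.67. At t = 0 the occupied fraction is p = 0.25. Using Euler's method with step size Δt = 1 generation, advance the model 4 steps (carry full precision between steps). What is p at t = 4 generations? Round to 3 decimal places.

Update rule: p ← p + [c·p·(h−p) − e·p]·Δt with Δt = 1.
t = 1: p = 0.25000 + (+0.01255) = 0.26255
t = 2: p = 0.26255 + (+0.01051) = 0.27306
t = 3: p = 0.27306 + (+0.00861) = 0.28167
t = 4: p = 0.28167 + (+0.00691) = 0.28858

0.289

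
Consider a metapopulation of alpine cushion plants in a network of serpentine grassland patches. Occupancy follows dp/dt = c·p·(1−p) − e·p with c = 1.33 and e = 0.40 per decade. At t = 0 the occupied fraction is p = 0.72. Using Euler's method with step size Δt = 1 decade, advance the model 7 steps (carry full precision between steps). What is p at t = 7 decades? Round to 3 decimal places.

0.699

Update rule: p ← p + [c·p·(1−p) − e·p]·Δt with Δt = 1.
  1  |  dp/dt·Δt = -0.019872  |  p_1 = 0.700128
  2  |  dp/dt·Δt = -0.000819  |  p_2 = 0.699309
  3  |  dp/dt·Δt = -0.000056  |  p_3 = 0.699252
  4  |  dp/dt·Δt = -0.000004  |  p_4 = 0.699248
  5  |  dp/dt·Δt = -0.000000  |  p_5 = 0.699248
  6  |  dp/dt·Δt = -0.000000  |  p_6 = 0.699248
  7  |  dp/dt·Δt = -0.000000  |  p_7 = 0.699248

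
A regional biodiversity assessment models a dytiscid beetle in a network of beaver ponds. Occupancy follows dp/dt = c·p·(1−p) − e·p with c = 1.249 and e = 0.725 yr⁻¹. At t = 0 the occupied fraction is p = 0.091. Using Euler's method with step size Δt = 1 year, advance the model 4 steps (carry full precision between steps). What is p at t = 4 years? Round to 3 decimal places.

Update rule: p ← p + [c·p·(1−p) − e·p]·Δt with Δt = 1.
p: 0.09100 → 0.12834  (Δp = +0.03734)
p: 0.12834 → 0.17502  (Δp = +0.04668)
p: 0.17502 → 0.22847  (Δp = +0.05345)
p: 0.22847 → 0.28299  (Δp = +0.05452)

0.283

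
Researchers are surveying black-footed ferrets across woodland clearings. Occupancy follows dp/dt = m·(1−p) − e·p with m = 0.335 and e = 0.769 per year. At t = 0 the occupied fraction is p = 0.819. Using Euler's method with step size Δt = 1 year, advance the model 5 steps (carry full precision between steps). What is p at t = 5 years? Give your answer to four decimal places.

Update rule: p ← p + [m·(1−p) − e·p]·Δt with Δt = 1.
p: 0.81900 → 0.24982  (Δp = -0.56918)
p: 0.24982 → 0.30902  (Δp = +0.05919)
p: 0.30902 → 0.30286  (Δp = -0.00616)
p: 0.30286 → 0.30350  (Δp = +0.00064)
p: 0.30350 → 0.30344  (Δp = -0.00007)

0.3034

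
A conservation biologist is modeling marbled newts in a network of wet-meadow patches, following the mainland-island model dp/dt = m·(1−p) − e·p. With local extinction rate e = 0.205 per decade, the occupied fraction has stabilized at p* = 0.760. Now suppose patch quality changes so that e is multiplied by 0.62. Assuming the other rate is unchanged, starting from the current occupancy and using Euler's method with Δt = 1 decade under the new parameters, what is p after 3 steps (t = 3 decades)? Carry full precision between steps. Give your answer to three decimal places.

Balance m(1−p*) = e·p* gives m = e·p*/(1−p*) = 0.205×0.76000/0.24000 = 0.64917.
Starting from p₀ = 0.76000; update p ← p + (dp/dt)·Δt with the new parameters.
t = 1: p = 0.76000 + (+0.05920) = 0.81920
t = 2: p = 0.81920 + (+0.01325) = 0.83245
t = 3: p = 0.83245 + (+0.00296) = 0.83541

0.835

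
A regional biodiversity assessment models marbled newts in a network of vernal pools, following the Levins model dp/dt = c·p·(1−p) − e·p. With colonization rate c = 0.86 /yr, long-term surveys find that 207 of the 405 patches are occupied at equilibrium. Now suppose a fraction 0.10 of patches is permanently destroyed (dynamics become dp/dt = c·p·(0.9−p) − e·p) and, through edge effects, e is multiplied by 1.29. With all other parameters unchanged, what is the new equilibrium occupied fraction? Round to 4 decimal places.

Observed p* = 207/405 = 0.51111.
Balance c(1−p*) = e gives e = 0.86×(1 − 0.51111) = 0.42045.
New p* = 0.9 − e/c = 0.9 − 0.54238/0.86000 = 0.26933.

0.2693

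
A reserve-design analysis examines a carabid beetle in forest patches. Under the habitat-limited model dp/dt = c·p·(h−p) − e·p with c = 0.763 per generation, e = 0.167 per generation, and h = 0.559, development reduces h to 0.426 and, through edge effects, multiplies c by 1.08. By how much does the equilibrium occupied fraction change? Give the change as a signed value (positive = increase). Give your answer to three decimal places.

Before: p* = h − e/c = 0.559 − 0.167/0.763 = 0.559 − 0.2189 = 0.3401.
After: c = 0.82404, e = 0.167, h = 0.426; p* = 0.426 − 0.167/0.82404 = 0.2233.
Δp* = 0.2233 − 0.3401 = -0.1168.

-0.117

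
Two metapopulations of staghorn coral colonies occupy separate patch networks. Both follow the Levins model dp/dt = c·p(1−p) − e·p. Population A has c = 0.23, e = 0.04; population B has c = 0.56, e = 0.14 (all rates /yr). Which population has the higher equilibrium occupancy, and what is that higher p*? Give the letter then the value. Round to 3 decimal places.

A, 0.826

A: p*_A = 1 − 0.04/0.23 = 0.8261.
B: p*_B = 1 − 0.14/0.56 = 0.7500.
A is higher at 0.8261.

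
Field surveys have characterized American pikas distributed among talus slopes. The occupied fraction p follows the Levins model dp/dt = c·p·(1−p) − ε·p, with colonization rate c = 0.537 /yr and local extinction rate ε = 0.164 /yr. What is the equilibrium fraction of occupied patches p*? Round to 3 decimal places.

At equilibrium, colonization balances extinction: c·p*·(1−p*) = ε·p*.
So p* = 1 − ε/c = 1 − 0.164/0.537 = 1 − 0.3054 = 0.6946.

0.695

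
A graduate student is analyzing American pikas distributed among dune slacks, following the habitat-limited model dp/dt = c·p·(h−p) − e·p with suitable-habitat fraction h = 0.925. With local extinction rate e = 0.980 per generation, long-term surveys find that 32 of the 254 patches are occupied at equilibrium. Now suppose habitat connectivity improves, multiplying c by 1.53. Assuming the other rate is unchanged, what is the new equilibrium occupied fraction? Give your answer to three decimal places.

0.403

Observed p* = 32/254 = 0.12598.
Balance c(h−p*) = e gives c = e/(0.925 − 0.12598) = 0.980/0.79902 = 1.22650.
New p* = 0.925 − e/c = 0.925 − 0.98000/1.87654 = 0.40276.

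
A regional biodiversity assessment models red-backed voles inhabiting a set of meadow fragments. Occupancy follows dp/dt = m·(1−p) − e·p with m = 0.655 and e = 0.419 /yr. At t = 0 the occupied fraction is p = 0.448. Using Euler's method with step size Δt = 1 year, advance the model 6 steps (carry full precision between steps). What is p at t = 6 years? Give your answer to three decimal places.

Update rule: p ← p + [m·(1−p) − e·p]·Δt with Δt = 1.
t = 1: p = 0.44800 + (+0.17385) = 0.62185
t = 2: p = 0.62185 + (-0.01286) = 0.60898
t = 3: p = 0.60898 + (+0.00095) = 0.60994
t = 4: p = 0.60994 + (-0.00007) = 0.60986
t = 5: p = 0.60986 + (+0.00001) = 0.60987
t = 6: p = 0.60987 + (-0.00000) = 0.60987

0.610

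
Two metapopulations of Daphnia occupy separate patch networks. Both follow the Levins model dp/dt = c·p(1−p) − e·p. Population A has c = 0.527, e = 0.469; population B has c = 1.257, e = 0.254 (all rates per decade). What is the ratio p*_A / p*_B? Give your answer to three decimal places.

0.138

A: p*_A = 1 − 0.469/0.527 = 0.1101.
B: p*_B = 1 − 0.254/1.257 = 0.7979.
p*_A / p*_B = 0.1101/0.7979 = 0.1379.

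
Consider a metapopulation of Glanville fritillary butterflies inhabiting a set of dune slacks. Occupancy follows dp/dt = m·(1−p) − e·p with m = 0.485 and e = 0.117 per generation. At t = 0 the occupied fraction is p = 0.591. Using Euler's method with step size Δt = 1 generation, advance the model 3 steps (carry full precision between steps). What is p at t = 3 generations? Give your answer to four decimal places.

0.7921

Update rule: p ← p + [m·(1−p) − e·p]·Δt with Δt = 1.
  1  |  dp/dt·Δt = +0.129218  |  p_1 = 0.720218
  2  |  dp/dt·Δt = +0.051429  |  p_2 = 0.771647
  3  |  dp/dt·Δt = +0.020469  |  p_3 = 0.792115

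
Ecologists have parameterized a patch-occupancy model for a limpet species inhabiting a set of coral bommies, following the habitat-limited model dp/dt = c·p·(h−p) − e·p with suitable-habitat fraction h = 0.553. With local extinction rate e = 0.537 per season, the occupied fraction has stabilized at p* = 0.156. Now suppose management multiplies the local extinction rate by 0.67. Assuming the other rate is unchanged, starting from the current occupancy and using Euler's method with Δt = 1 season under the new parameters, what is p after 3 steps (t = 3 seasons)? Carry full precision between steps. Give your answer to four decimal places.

0.2313

Balance c(h−p*) = e gives c = e/(0.553 − 0.15600) = 0.537/0.39700 = 1.35264.
Starting from p₀ = 0.15600; update p ← p + (dp/dt)·Δt with the new parameters.
p: 0.15600 → 0.18364  (Δp = +0.02764)
p: 0.18364 → 0.20932  (Δp = +0.02568)
p: 0.20932 → 0.23132  (Δp = +0.02200)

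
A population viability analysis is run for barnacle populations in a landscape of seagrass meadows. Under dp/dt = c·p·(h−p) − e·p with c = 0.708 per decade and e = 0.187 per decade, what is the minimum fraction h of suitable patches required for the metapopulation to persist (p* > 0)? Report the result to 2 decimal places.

0.26

p* = h − e/c is positive only when h > e/c.
h_min = e/c = 0.187/0.708 = 0.2641.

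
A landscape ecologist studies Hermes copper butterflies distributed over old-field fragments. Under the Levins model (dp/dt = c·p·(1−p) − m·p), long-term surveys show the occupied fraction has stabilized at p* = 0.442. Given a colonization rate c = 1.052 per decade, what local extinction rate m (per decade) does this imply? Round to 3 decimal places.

At equilibrium c(1−p*) = m.
m = 1.052 × (1 − 0.442) = 1.052 × 0.5580 = 0.5870.

0.587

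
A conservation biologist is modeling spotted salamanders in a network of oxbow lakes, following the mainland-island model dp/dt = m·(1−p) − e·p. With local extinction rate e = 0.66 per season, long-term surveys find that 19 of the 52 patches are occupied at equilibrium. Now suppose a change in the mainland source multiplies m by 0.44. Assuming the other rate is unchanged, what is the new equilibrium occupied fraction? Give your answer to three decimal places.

Observed p* = 19/52 = 0.36538.
Balance m(1−p*) = e·p* gives m = e·p*/(1−p*) = 0.66×0.36538/0.63462 = 0.37999.
New p* = m/(m+e) = 0.16720/(0.16720+0.66000) = 0.20213.

0.202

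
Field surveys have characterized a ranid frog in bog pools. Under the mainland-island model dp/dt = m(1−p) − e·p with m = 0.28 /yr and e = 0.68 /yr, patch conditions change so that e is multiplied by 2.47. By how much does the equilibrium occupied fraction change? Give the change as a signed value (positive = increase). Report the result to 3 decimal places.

-0.149

Before: p* = 0.28/(0.28+0.68) = 0.2917.
After: m = 0.28, e = 1.6796; p* = 0.28/1.9596 = 0.1429.
Δp* = 0.1429 − 0.2917 = -0.1488.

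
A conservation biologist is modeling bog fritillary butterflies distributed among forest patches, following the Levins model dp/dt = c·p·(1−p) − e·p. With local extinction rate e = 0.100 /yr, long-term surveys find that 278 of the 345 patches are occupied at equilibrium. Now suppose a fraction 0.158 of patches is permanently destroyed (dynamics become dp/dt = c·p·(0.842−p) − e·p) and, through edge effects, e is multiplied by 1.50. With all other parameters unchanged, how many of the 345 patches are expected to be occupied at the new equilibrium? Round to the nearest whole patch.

190

Observed p* = 278/345 = 0.80580.
Balance c(1−p*) = e gives c = e/(1 − 0.80580) = 0.100/0.19420 = 0.51493.
New p* = 0.842 − e/c = 0.842 − 0.15000/0.51493 = 0.55070.
Expected occupied = 345 × 0.55070 = 189.99 ≈ 190.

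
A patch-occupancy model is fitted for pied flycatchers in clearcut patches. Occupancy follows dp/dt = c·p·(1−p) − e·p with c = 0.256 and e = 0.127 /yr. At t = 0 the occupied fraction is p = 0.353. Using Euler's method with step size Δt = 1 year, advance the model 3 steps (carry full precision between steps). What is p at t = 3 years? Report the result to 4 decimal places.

Update rule: p ← p + [c·p·(1−p) − e·p]·Δt with Δt = 1.
step 1: Δp = +0.01364, p = 0.36664
step 2: Δp = +0.01288, p = 0.37952
step 3: Δp = +0.01208, p = 0.39161

0.3916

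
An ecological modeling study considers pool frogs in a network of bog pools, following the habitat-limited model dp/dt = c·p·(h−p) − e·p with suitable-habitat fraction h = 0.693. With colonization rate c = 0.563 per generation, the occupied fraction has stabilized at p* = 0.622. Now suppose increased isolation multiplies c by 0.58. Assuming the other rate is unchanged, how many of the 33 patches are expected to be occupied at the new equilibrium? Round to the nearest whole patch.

Balance c(h−p*) = e gives e = 0.563×(0.693 − 0.62200) = 0.03997.
New p* = 0.693 − e/c = 0.693 − 0.03997/0.32654 = 0.57060.
Expected occupied = 33 × 0.57060 = 18.83 ≈ 19.

19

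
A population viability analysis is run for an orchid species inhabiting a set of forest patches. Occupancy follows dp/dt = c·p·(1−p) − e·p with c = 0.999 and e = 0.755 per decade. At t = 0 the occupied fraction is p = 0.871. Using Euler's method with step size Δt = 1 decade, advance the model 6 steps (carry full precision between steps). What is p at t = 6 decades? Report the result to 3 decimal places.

Update rule: p ← p + [c·p·(1−p) − e·p]·Δt with Δt = 1.
t = 1: p = 0.87100 + (-0.54536) = 0.32564
t = 2: p = 0.32564 + (-0.02648) = 0.29916
t = 3: p = 0.29916 + (-0.01641) = 0.28275
t = 4: p = 0.28275 + (-0.01088) = 0.27187
t = 5: p = 0.27187 + (-0.00750) = 0.26437
t = 6: p = 0.26437 + (-0.00531) = 0.25905

0.259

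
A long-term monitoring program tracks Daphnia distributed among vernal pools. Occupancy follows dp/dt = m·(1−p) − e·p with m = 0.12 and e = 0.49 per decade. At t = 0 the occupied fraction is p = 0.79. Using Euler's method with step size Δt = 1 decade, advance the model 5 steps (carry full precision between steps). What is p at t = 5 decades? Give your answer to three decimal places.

0.202

Update rule: p ← p + [m·(1−p) − e·p]·Δt with Δt = 1.
p: 0.79000 → 0.42810  (Δp = -0.36190)
p: 0.42810 → 0.28696  (Δp = -0.14114)
p: 0.28696 → 0.23191  (Δp = -0.05504)
p: 0.23191 → 0.21045  (Δp = -0.02147)
p: 0.21045 → 0.20207  (Δp = -0.00837)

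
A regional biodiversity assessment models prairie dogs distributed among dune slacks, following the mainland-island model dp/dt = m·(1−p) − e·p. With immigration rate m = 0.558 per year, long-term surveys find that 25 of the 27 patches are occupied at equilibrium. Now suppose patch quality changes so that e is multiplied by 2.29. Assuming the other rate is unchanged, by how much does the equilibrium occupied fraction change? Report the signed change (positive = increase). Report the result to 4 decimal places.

Observed p* = 25/27 = 0.92593.
Balance m(1−p*) = e·p* gives e = m(1−p*)/p* = 0.558×0.07407/0.92593 = 0.04464.
New p* = m/(m+e) = 0.55800/(0.55800+0.10223) = 0.84516.
Δp* = 0.84516 − 0.92593 = -0.08077.

-0.0808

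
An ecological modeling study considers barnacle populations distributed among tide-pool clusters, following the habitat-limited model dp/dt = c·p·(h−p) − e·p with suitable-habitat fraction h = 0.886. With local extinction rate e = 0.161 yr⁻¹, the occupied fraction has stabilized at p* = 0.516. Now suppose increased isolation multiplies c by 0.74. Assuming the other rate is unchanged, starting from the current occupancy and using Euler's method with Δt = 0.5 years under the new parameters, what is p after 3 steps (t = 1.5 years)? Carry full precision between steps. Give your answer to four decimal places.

0.4868

Balance c(h−p*) = e gives c = e/(0.886 − 0.51600) = 0.161/0.37000 = 0.43514.
Starting from p₀ = 0.51600; update p ← p + (dp/dt)·Δt with the new parameters.
p: 0.51600 → 0.50520  (Δp = -0.01080)
p: 0.50520 → 0.49550  (Δp = -0.00970)
p: 0.49550 → 0.48677  (Δp = -0.00874)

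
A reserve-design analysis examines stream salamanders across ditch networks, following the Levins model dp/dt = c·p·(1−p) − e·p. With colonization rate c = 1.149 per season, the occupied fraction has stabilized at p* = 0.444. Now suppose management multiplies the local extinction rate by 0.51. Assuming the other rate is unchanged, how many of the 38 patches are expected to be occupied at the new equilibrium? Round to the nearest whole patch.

27

Balance c(1−p*) = e gives e = 1.149×(1 − 0.44400) = 0.63884.
New p* = 1 − e/c = 1 − 0.32581/1.14900 = 0.71644.
Expected occupied = 38 × 0.71644 = 27.22 ≈ 27.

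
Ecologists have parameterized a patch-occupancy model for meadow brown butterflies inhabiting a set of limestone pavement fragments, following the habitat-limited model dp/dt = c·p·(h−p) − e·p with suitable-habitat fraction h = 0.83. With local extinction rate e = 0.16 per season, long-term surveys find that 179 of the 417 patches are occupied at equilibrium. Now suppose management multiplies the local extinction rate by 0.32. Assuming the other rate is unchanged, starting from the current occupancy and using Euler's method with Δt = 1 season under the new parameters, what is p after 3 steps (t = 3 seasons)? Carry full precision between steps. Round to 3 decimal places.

Observed p* = 179/417 = 0.42926.
Balance c(h−p*) = e gives c = e/(0.83 − 0.42926) = 0.16/0.40074 = 0.39926.
Starting from p₀ = 0.42926; update p ← p + (dp/dt)·Δt with the new parameters.
step 1: Δp = +0.04670, p = 0.47596
step 2: Δp = +0.04291, p = 0.51887
step 3: Δp = +0.03789, p = 0.55676

0.557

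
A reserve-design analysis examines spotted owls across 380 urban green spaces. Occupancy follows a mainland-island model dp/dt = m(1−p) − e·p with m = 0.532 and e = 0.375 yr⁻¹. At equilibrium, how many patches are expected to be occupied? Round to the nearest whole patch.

223

p* = m/(m+e) = 0.532/0.9070 = 0.5865.
Expected occupied patches = N × p* = 380 × 0.5865 = 222.89 ≈ 223.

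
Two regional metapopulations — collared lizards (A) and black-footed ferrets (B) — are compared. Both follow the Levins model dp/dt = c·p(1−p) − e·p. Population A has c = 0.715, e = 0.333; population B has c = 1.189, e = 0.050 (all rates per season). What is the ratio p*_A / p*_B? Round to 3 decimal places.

0.558

A: p*_A = 1 − 0.333/0.715 = 0.5343.
B: p*_B = 1 − 0.050/1.189 = 0.9579.
p*_A / p*_B = 0.5343/0.9579 = 0.5577.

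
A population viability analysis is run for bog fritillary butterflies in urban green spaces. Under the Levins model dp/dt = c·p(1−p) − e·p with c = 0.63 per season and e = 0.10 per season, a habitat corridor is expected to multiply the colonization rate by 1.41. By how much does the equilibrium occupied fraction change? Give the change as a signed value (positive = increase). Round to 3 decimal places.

0.046

Before: p* = 1 − 0.10/0.63 = 0.8413.
After the change, c = 0.8883, e = 0.1, so p* = 1 − 0.1/0.8883 = 0.8874.
Δp* = 0.8874 − 0.8413 = +0.0462.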